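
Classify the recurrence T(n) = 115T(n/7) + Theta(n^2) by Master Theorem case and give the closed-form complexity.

Master Theorem for T(n) = 115T(n/7) + O(n^2):

a = 115, b = 7, c = 2
log_b(a) = log_7(115) = 2.4384

Case 1: c = 2 < log_7(115) = 2.4384
T(n) = O(n^(log_7 115))

For T(n) = 115T(n/7) + O(n^2): log_7(115) = 2.4384. This is Case 1 of the Master Theorem (c < log_b(a), work dominated by leaves), giving O(n^(log_7 115)).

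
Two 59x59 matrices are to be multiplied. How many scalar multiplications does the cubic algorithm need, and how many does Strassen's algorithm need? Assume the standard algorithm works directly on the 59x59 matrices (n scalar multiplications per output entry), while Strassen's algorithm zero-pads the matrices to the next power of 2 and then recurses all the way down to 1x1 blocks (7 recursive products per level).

Matrix multiplication for 59x59 matrices:

Strassen's algorithm requires power-of-2 dimensions. Pad 59x59 to 64x64 (next power of 2).

Standard algorithm: 59^3 = 205379 multiplications
Strassen's algorithm: 7^(log2(64)) = 7^6 = 117649 multiplications
Savings: 205379 - 117649 = 87730 multiplications

Standard: 205379 multiplications (59^3). Strassen: 117649 multiplications (7^6, after padding to 64x64). Strassen reduces 8 recursive multiplications to 7 at each level.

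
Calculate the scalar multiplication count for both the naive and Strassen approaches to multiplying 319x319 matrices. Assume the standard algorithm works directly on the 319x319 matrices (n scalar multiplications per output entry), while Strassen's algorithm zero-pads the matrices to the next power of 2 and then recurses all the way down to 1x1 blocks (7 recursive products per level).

Matrix multiplication for 319x319 matrices:

Strassen's algorithm requires power-of-2 dimensions. Pad 319x319 to 512x512 (next power of 2).

Standard algorithm: 319^3 = 32461759 multiplications
Strassen's algorithm: 7^(log2(512)) = 7^9 = 40353607 multiplications
Difference: 32461759 - 40353607 = -7891848 (Strassen uses MORE here due to padding overhead — for small or just-over-power-of-2 n, padding can outweigh the per-level savings)

Standard: 32461759 multiplications (319^3). Strassen: 40353607 multiplications (7^9, after padding to 512x512). Strassen reduces 8 recursive multiplications to 7 at each level.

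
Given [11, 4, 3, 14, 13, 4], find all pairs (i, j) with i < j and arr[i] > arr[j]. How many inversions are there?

Finding inversions in [11, 4, 3, 14, 13, 4]:

(0, 1): arr[0]=11 > arr[1]=4
(0, 2): arr[0]=11 > arr[2]=3
(0, 5): arr[0]=11 > arr[5]=4
(1, 2): arr[1]=4 > arr[2]=3
(3, 4): arr[3]=14 > arr[4]=13
(3, 5): arr[3]=14 > arr[5]=4
(4, 5): arr[4]=13 > arr[5]=4

Total inversions: 7

The array has 7 inversion(s): (0,1), (0,2), (0,5), (1,2), (3,4), (3,5), (4,5). Each pair (i,j) satisfies i < j and arr[i] > arr[j].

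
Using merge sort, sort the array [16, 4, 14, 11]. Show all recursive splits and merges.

Merge sort trace:

Split: [16, 4, 14, 11] -> [16, 4] and [14, 11]
  Split: [16, 4] -> [16] and [4]
  Merge: [16] + [4] -> [4, 16]
  Split: [14, 11] -> [14] and [11]
  Merge: [14] + [11] -> [11, 14]
Merge: [4, 16] + [11, 14] -> [4, 11, 14, 16]

Final sorted array: [4, 11, 14, 16]

The merge sort proceeds by recursively splitting the array and merging sorted halves.
After all merges, the sorted array is [4, 11, 14, 16].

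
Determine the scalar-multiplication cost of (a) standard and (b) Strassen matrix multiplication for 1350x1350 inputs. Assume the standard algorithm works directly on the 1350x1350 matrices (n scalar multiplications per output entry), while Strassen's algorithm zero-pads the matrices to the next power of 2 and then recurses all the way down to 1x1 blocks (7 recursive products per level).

Matrix multiplication for 1350x1350 matrices:

Strassen's algorithm requires power-of-2 dimensions. Pad 1350x1350 to 2048x2048 (next power of 2).

Standard algorithm: 1350^3 = 2460375000 multiplications
Strassen's algorithm: 7^(log2(2048)) = 7^11 = 1977326743 multiplications
Savings: 2460375000 - 1977326743 = 483048257 multiplications

Standard: 2460375000 multiplications (1350^3). Strassen: 1977326743 multiplications (7^11, after padding to 2048x2048). Strassen reduces 8 recursive multiplications to 7 at each level.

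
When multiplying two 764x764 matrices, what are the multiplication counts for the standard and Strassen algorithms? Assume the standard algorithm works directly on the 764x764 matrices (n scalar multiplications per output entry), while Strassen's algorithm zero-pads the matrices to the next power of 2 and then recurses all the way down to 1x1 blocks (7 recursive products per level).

Matrix multiplication for 764x764 matrices:

Strassen's algorithm requires power-of-2 dimensions. Pad 764x764 to 1024x1024 (next power of 2).

Standard algorithm: 764^3 = 445943744 multiplications
Strassen's algorithm: 7^(log2(1024)) = 7^10 = 282475249 multiplications
Savings: 445943744 - 282475249 = 163468495 multiplications

Standard: 445943744 multiplications (764^3). Strassen: 282475249 multiplications (7^10, after padding to 1024x1024). Strassen reduces 8 recursive multiplications to 7 at each level.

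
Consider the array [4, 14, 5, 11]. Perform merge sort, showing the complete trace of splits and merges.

Merge sort trace:

Split: [4, 14, 5, 11] -> [4, 14] and [5, 11]
  Split: [4, 14] -> [4] and [14]
  Merge: [4] + [14] -> [4, 14]
  Split: [5, 11] -> [5] and [11]
  Merge: [5] + [11] -> [5, 11]
Merge: [4, 14] + [5, 11] -> [4, 5, 11, 14]

Final sorted array: [4, 5, 11, 14]

The merge sort proceeds by recursively splitting the array and merging sorted halves.
After all merges, the sorted array is [4, 5, 11, 14].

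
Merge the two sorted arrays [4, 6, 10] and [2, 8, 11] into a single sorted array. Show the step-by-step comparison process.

Merging process:

Compare 4 vs 2: take 2 from right. Merged: [2]
Compare 4 vs 8: take 4 from left. Merged: [2, 4]
Compare 6 vs 8: take 6 from left. Merged: [2, 4, 6]
Compare 10 vs 8: take 8 from right. Merged: [2, 4, 6, 8]
Compare 10 vs 11: take 10 from left. Merged: [2, 4, 6, 8, 10]
Append remaining from right: [11]. Merged: [2, 4, 6, 8, 10, 11]

Final merged array: [2, 4, 6, 8, 10, 11]
Total comparisons: 5

The merged array is [2, 4, 6, 8, 10, 11], requiring 5 comparisons. The merge step runs in O(n) time where n is the total number of elements.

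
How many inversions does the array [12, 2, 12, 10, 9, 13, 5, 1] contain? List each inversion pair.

Finding inversions in [12, 2, 12, 10, 9, 13, 5, 1]:

(0, 1): arr[0]=12 > arr[1]=2
(0, 3): arr[0]=12 > arr[3]=10
(0, 4): arr[0]=12 > arr[4]=9
(0, 6): arr[0]=12 > arr[6]=5
(0, 7): arr[0]=12 > arr[7]=1
(1, 7): arr[1]=2 > arr[7]=1
(2, 3): arr[2]=12 > arr[3]=10
(2, 4): arr[2]=12 > arr[4]=9
(2, 6): arr[2]=12 > arr[6]=5
(2, 7): arr[2]=12 > arr[7]=1
(3, 4): arr[3]=10 > arr[4]=9
(3, 6): arr[3]=10 > arr[6]=5
(3, 7): arr[3]=10 > arr[7]=1
(4, 6): arr[4]=9 > arr[6]=5
(4, 7): arr[4]=9 > arr[7]=1
(5, 6): arr[5]=13 > arr[6]=5
(5, 7): arr[5]=13 > arr[7]=1
(6, 7): arr[6]=5 > arr[7]=1

Total inversions: 18

The array has 18 inversion(s): (0,1), (0,3), (0,4), (0,6), (0,7), (1,7), (2,3), (2,4), (2,6), (2,7), (3,4), (3,6), (3,7), (4,6), (4,7), (5,6), (5,7), (6,7). Each pair (i,j) satisfies i < j and arr[i] > arr[j].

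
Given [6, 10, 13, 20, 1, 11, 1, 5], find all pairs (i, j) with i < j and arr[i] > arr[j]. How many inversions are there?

Finding inversions in [6, 10, 13, 20, 1, 11, 1, 5]:

(0, 4): arr[0]=6 > arr[4]=1
(0, 6): arr[0]=6 > arr[6]=1
(0, 7): arr[0]=6 > arr[7]=5
(1, 4): arr[1]=10 > arr[4]=1
(1, 6): arr[1]=10 > arr[6]=1
(1, 7): arr[1]=10 > arr[7]=5
(2, 4): arr[2]=13 > arr[4]=1
(2, 5): arr[2]=13 > arr[5]=11
(2, 6): arr[2]=13 > arr[6]=1
(2, 7): arr[2]=13 > arr[7]=5
(3, 4): arr[3]=20 > arr[4]=1
(3, 5): arr[3]=20 > arr[5]=11
(3, 6): arr[3]=20 > arr[6]=1
(3, 7): arr[3]=20 > arr[7]=5
(5, 6): arr[5]=11 > arr[6]=1
(5, 7): arr[5]=11 > arr[7]=5

Total inversions: 16

The array has 16 inversion(s): (0,4), (0,6), (0,7), (1,4), (1,6), (1,7), (2,4), (2,5), (2,6), (2,7), (3,4), (3,5), (3,6), (3,7), (5,6), (5,7). Each pair (i,j) satisfies i < j and arr[i] > arr[j].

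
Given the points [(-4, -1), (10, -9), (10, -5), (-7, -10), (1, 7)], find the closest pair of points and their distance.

Computing all pairwise distances among 5 points:

d((-4, -1), (10, -9)) = 16.1245
d((-4, -1), (10, -5)) = 14.5602
d((-4, -1), (-7, -10)) = 9.4868
d((-4, -1), (1, 7)) = 9.434
d((10, -9), (10, -5)) = 4.0 <-- minimum
d((10, -9), (-7, -10)) = 17.0294
d((10, -9), (1, 7)) = 18.3576
d((10, -5), (-7, -10)) = 17.72
d((10, -5), (1, 7)) = 15.0
d((-7, -10), (1, 7)) = 18.7883

Closest pair: (10, -9) and (10, -5) with distance 4.0

The closest pair is (10, -9) and (10, -5) with Euclidean distance 4.0. For 5 points, brute-force pairwise comparison is shown above. For large n, the divide-and-conquer algorithm (sort by x, recurse on halves, check the dividing strip) achieves O(n log n).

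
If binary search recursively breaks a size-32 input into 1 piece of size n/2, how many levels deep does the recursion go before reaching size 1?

For divide and conquer with division factor 2:

Problem sizes at each level:
Level 0: 32
Level 1: 16
Level 2: 8
Level 3: 4
Level 4: 2
Level 5: 1

The root is level 0 and the size-1 base case is level 5 (the tree spans levels 0 through 5, i.e. 6 levels counting the root), so the depth is the number of divisions: log_2(32) = 5

The recursion tree depth is log_2(32) = 5. At each level, the problem size is divided by 2, so it takes 5 divisions to reduce to a base case of size 1. The algorithm makes 1 recursive call at each level.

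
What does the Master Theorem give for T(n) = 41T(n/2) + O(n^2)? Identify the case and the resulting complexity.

Master Theorem for T(n) = 41T(n/2) + O(n^2):

a = 41, b = 2, c = 2
log_b(a) = log_2(41) = 5.3576

Case 1: c = 2 < log_2(41) = 5.3576
T(n) = O(n^(log_2 41))

For T(n) = 41T(n/2) + O(n^2): log_2(41) = 5.3576. This is Case 1 of the Master Theorem (c < log_b(a), work dominated by leaves), giving O(n^(log_2 41)).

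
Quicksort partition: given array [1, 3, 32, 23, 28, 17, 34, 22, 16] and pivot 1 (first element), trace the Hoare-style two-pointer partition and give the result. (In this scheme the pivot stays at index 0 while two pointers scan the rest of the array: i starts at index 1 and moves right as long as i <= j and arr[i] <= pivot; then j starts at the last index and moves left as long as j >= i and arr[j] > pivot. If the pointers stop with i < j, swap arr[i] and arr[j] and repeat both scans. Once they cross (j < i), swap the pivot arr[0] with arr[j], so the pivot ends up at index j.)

Hoare-style two-pointer partition with pivot = 1:

Initial array: [1, 3, 32, 23, 28, 17, 34, 22, 16]

Pointers start at i = 1, j = 8.
i ends at 1, j ends at 0: the pointers have crossed (j < i), so scanning stops.

j = 0, so swapping arr[0] with arr[j] leaves the pivot at position 0: [1, 3, 32, 23, 28, 17, 34, 22, 16]
Pivot position: 0

After partitioning with pivot 1, the array becomes [1, 3, 32, 23, 28, 17, 34, 22, 16]. The pivot is placed at index 0. All elements to the left of the pivot are <= 1, and all elements to the right are > 1.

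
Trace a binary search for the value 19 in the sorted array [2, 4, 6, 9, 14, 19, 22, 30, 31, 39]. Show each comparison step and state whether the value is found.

Binary search for 19 in [2, 4, 6, 9, 14, 19, 22, 30, 31, 39]:

lo=0, hi=9, mid=4, arr[mid]=14 -> 14 < 19, search right half
lo=5, hi=9, mid=7, arr[mid]=30 -> 30 > 19, search left half
lo=5, hi=6, mid=5, arr[mid]=19 -> Found target at index 5!

Binary search finds 19 at index 5 after 3 comparisons. The search repeatedly halves the search space by comparing with the middle element.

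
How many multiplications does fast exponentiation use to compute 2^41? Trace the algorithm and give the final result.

Computing 2^41 by squaring (build up from 2^1; each line after the first costs one multiplication):

2^1 = 2
2^2 = (2^1)^2 = 2^2 = 4
2^4 = (2^2)^2 = 4^2 = 16
2^5 = 2 * 2^4 = 2 * 16 = 32
2^10 = (2^5)^2 = 32^2 = 1024
2^20 = (2^10)^2 = 1024^2 = 1048576
2^40 = (2^20)^2 = 1048576^2 = 1099511627776
2^41 = 2 * 2^40 = 2 * 1099511627776 = 2199023255552

Result: 2199023255552
Multiplications needed: 7 (7 lines after 2^1)

2^41 = 2199023255552. Using exponentiation by squaring, this requires 7 multiplications. The key idea: if the exponent is even, square the half-power; if odd, multiply by the base once.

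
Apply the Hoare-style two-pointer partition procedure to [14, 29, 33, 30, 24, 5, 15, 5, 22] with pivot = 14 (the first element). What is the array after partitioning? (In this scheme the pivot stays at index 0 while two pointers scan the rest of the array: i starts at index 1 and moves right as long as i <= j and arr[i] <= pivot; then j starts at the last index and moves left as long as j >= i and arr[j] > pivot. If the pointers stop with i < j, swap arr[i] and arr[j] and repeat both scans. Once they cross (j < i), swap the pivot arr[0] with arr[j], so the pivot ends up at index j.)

Hoare-style two-pointer partition with pivot = 14:

Initial array: [14, 29, 33, 30, 24, 5, 15, 5, 22]

Pointers start at i = 1, j = 8.
i stops at index 1 (arr[1]=29 > 14), j stops at index 7 (arr[7]=5 <= 14): swap arr[1] and arr[7], array becomes [14, 5, 33, 30, 24, 5, 15, 29, 22]
i stops at index 2 (arr[2]=33 > 14), j stops at index 5 (arr[5]=5 <= 14): swap arr[2] and arr[5], array becomes [14, 5, 5, 30, 24, 33, 15, 29, 22]
i ends at 3, j ends at 2: the pointers have crossed (j < i), so scanning stops.

Swap pivot arr[0] with arr[2] to place pivot at position 2: [5, 5, 14, 30, 24, 33, 15, 29, 22]
Pivot position: 2

After partitioning with pivot 14, the array becomes [5, 5, 14, 30, 24, 33, 15, 29, 22]. The pivot is placed at index 2. All elements to the left of the pivot are <= 14, and all elements to the right are > 14.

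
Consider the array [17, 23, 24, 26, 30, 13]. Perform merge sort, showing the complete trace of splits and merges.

Merge sort trace:

Split: [17, 23, 24, 26, 30, 13] -> [17, 23, 24] and [26, 30, 13]
  Split: [17, 23, 24] -> [17] and [23, 24]
    Split: [23, 24] -> [23] and [24]
    Merge: [23] + [24] -> [23, 24]
  Merge: [17] + [23, 24] -> [17, 23, 24]
  Split: [26, 30, 13] -> [26] and [30, 13]
    Split: [30, 13] -> [30] and [13]
    Merge: [30] + [13] -> [13, 30]
  Merge: [26] + [13, 30] -> [13, 26, 30]
Merge: [17, 23, 24] + [13, 26, 30] -> [13, 17, 23, 24, 26, 30]

Final sorted array: [13, 17, 23, 24, 26, 30]

The merge sort proceeds by recursively splitting the array and merging sorted halves.
After all merges, the sorted array is [13, 17, 23, 24, 26, 30].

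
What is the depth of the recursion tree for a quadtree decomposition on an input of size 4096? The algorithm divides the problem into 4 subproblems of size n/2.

For divide and conquer with division factor 2:

Problem sizes at each level:
Level 0: 4096
Level 1: 2048
Level 2: 1024
Level 3: 512
Level 4: 256
Level 5: 128
Level 6: 64
Level 7: 32
Level 8: 16
Level 9: 8
Level 10: 4
Level 11: 2
Level 12: 1

The root is level 0 and the size-1 base case is level 12 (the tree spans levels 0 through 12, i.e. 13 levels counting the root), so the depth is the number of divisions: log_2(4096) = 12

The recursion tree depth is log_2(4096) = 12. At each level, the problem size is divided by 2, so it takes 12 divisions to reduce to a base case of size 1. The algorithm makes 4 recursive calls at each level.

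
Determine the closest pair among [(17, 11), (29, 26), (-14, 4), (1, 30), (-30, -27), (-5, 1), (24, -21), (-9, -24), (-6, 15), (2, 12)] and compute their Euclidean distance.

Computing all pairwise distances among 10 points:

d((17, 11), (29, 26)) = 19.2094
d((17, 11), (-14, 4)) = 31.7805
d((17, 11), (1, 30)) = 24.8395
d((17, 11), (-30, -27)) = 60.4401
d((17, 11), (-5, 1)) = 24.1661
d((17, 11), (24, -21)) = 32.7567
d((17, 11), (-9, -24)) = 43.6005
d((17, 11), (-6, 15)) = 23.3452
d((17, 11), (2, 12)) = 15.0333
d((29, 26), (-14, 4)) = 48.3011
d((29, 26), (1, 30)) = 28.2843
d((29, 26), (-30, -27)) = 79.3095
d((29, 26), (-5, 1)) = 42.2019
d((29, 26), (24, -21)) = 47.2652
d((29, 26), (-9, -24)) = 62.8013
d((29, 26), (-6, 15)) = 36.6879
d((29, 26), (2, 12)) = 30.4138
d((-14, 4), (1, 30)) = 30.0167
d((-14, 4), (-30, -27)) = 34.8855
d((-14, 4), (-5, 1)) = 9.4868
d((-14, 4), (24, -21)) = 45.4863
d((-14, 4), (-9, -24)) = 28.4429
d((-14, 4), (-6, 15)) = 13.6015
d((-14, 4), (2, 12)) = 17.8885
d((1, 30), (-30, -27)) = 64.8845
d((1, 30), (-5, 1)) = 29.6142
d((1, 30), (24, -21)) = 55.9464
d((1, 30), (-9, -24)) = 54.9181
d((1, 30), (-6, 15)) = 16.5529
d((1, 30), (2, 12)) = 18.0278
d((-30, -27), (-5, 1)) = 37.5366
d((-30, -27), (24, -21)) = 54.3323
d((-30, -27), (-9, -24)) = 21.2132
d((-30, -27), (-6, 15)) = 48.3735
d((-30, -27), (2, 12)) = 50.448
d((-5, 1), (24, -21)) = 36.4005
d((-5, 1), (-9, -24)) = 25.318
d((-5, 1), (-6, 15)) = 14.0357
d((-5, 1), (2, 12)) = 13.0384
d((24, -21), (-9, -24)) = 33.1361
d((24, -21), (-6, 15)) = 46.8615
d((24, -21), (2, 12)) = 39.6611
d((-9, -24), (-6, 15)) = 39.1152
d((-9, -24), (2, 12)) = 37.6431
d((-6, 15), (2, 12)) = 8.544 <-- minimum

Closest pair: (-6, 15) and (2, 12) with distance 8.544

The closest pair is (-6, 15) and (2, 12) with Euclidean distance 8.544. For 10 points, brute-force pairwise comparison is shown above. For large n, the divide-and-conquer algorithm (sort by x, recurse on halves, check the dividing strip) achieves O(n log n).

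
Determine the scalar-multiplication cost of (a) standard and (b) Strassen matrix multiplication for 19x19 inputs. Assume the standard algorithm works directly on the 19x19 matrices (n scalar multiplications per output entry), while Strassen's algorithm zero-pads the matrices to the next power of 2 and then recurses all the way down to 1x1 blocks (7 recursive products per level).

Matrix multiplication for 19x19 matrices:

Strassen's algorithm requires power-of-2 dimensions. Pad 19x19 to 32x32 (next power of 2).

Standard algorithm: 19^3 = 6859 multiplications
Strassen's algorithm: 7^(log2(32)) = 7^5 = 16807 multiplications
Difference: 6859 - 16807 = -9948 (Strassen uses MORE here due to padding overhead — for small or just-over-power-of-2 n, padding can outweigh the per-level savings)

Standard: 6859 multiplications (19^3). Strassen: 16807 multiplications (7^5, after padding to 32x32). Strassen reduces 8 recursive multiplications to 7 at each level.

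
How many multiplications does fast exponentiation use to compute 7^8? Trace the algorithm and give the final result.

Computing 7^8 by squaring (build up from 7^1; each line after the first costs one multiplication):

7^1 = 7
7^2 = (7^1)^2 = 7^2 = 49
7^4 = (7^2)^2 = 49^2 = 2401
7^8 = (7^4)^2 = 2401^2 = 5764801

Result: 5764801
Multiplications needed: 3 (3 lines after 7^1)

7^8 = 5764801. Using exponentiation by squaring, this requires 3 multiplications. The key idea: if the exponent is even, square the half-power; if odd, multiply by the base once.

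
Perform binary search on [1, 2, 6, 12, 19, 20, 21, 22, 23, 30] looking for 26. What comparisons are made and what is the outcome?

Binary search for 26 in [1, 2, 6, 12, 19, 20, 21, 22, 23, 30]:

lo=0, hi=9, mid=4, arr[mid]=19 -> 19 < 26, search right half
lo=5, hi=9, mid=7, arr[mid]=22 -> 22 < 26, search right half
lo=8, hi=9, mid=8, arr[mid]=23 -> 23 < 26, search right half
lo=9, hi=9, mid=9, arr[mid]=30 -> 30 > 26, search left half
lo=9 > hi=8, target 26 not found

Binary search determines that 26 is not in the array after 4 comparisons. The search space was exhausted without finding the target.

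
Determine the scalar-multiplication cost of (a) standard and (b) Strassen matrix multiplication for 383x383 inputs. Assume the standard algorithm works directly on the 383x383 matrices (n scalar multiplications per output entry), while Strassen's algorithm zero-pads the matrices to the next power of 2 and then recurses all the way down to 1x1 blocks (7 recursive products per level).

Matrix multiplication for 383x383 matrices:

Strassen's algorithm requires power-of-2 dimensions. Pad 383x383 to 512x512 (next power of 2).

Standard algorithm: 383^3 = 56181887 multiplications
Strassen's algorithm: 7^(log2(512)) = 7^9 = 40353607 multiplications
Savings: 56181887 - 40353607 = 15828280 multiplications

Standard: 56181887 multiplications (383^3). Strassen: 40353607 multiplications (7^9, after padding to 512x512). Strassen reduces 8 recursive multiplications to 7 at each level.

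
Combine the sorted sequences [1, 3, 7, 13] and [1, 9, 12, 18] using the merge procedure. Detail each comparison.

Merging process:

Compare 1 vs 1: take 1 from left. Merged: [1]
Compare 3 vs 1: take 1 from right. Merged: [1, 1]
Compare 3 vs 9: take 3 from left. Merged: [1, 1, 3]
Compare 7 vs 9: take 7 from left. Merged: [1, 1, 3, 7]
Compare 13 vs 9: take 9 from right. Merged: [1, 1, 3, 7, 9]
Compare 13 vs 12: take 12 from right. Merged: [1, 1, 3, 7, 9, 12]
Compare 13 vs 18: take 13 from left. Merged: [1, 1, 3, 7, 9, 12, 13]
Append remaining from right: [18]. Merged: [1, 1, 3, 7, 9, 12, 13, 18]

Final merged array: [1, 1, 3, 7, 9, 12, 13, 18]
Total comparisons: 7

The merged array is [1, 1, 3, 7, 9, 12, 13, 18], requiring 7 comparisons. The merge step runs in O(n) time where n is the total number of elements.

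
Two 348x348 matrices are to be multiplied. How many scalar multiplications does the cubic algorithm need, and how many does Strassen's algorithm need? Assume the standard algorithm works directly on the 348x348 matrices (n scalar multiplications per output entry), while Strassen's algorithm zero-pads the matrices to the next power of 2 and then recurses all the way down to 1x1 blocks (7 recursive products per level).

Matrix multiplication for 348x348 matrices:

Strassen's algorithm requires power-of-2 dimensions. Pad 348x348 to 512x512 (next power of 2).

Standard algorithm: 348^3 = 42144192 multiplications
Strassen's algorithm: 7^(log2(512)) = 7^9 = 40353607 multiplications
Savings: 42144192 - 40353607 = 1790585 multiplications

Standard: 42144192 multiplications (348^3). Strassen: 40353607 multiplications (7^9, after padding to 512x512). Strassen reduces 8 recursive multiplications to 7 at each level.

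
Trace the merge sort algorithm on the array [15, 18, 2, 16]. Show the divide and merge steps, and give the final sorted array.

Merge sort trace:

Split: [15, 18, 2, 16] -> [15, 18] and [2, 16]
  Split: [15, 18] -> [15] and [18]
  Merge: [15] + [18] -> [15, 18]
  Split: [2, 16] -> [2] and [16]
  Merge: [2] + [16] -> [2, 16]
Merge: [15, 18] + [2, 16] -> [2, 15, 16, 18]

Final sorted array: [2, 15, 16, 18]

The merge sort proceeds by recursively splitting the array and merging sorted halves.
After all merges, the sorted array is [2, 15, 16, 18].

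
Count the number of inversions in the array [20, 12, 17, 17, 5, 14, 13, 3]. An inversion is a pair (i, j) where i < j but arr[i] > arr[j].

Finding inversions in [20, 12, 17, 17, 5, 14, 13, 3]:

(0, 1): arr[0]=20 > arr[1]=12
(0, 2): arr[0]=20 > arr[2]=17
(0, 3): arr[0]=20 > arr[3]=17
(0, 4): arr[0]=20 > arr[4]=5
(0, 5): arr[0]=20 > arr[5]=14
(0, 6): arr[0]=20 > arr[6]=13
(0, 7): arr[0]=20 > arr[7]=3
(1, 4): arr[1]=12 > arr[4]=5
(1, 7): arr[1]=12 > arr[7]=3
(2, 4): arr[2]=17 > arr[4]=5
(2, 5): arr[2]=17 > arr[5]=14
(2, 6): arr[2]=17 > arr[6]=13
(2, 7): arr[2]=17 > arr[7]=3
(3, 4): arr[3]=17 > arr[4]=5
(3, 5): arr[3]=17 > arr[5]=14
(3, 6): arr[3]=17 > arr[6]=13
(3, 7): arr[3]=17 > arr[7]=3
(4, 7): arr[4]=5 > arr[7]=3
(5, 6): arr[5]=14 > arr[6]=13
(5, 7): arr[5]=14 > arr[7]=3
(6, 7): arr[6]=13 > arr[7]=3

Total inversions: 21

The array has 21 inversion(s): (0,1), (0,2), (0,3), (0,4), (0,5), (0,6), (0,7), (1,4), (1,7), (2,4), (2,5), (2,6), (2,7), (3,4), (3,5), (3,6), (3,7), (4,7), (5,6), (5,7), (6,7). Each pair (i,j) satisfies i < j and arr[i] > arr[j].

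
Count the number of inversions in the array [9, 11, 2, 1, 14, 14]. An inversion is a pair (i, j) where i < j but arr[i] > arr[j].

Finding inversions in [9, 11, 2, 1, 14, 14]:

(0, 2): arr[0]=9 > arr[2]=2
(0, 3): arr[0]=9 > arr[3]=1
(1, 2): arr[1]=11 > arr[2]=2
(1, 3): arr[1]=11 > arr[3]=1
(2, 3): arr[2]=2 > arr[3]=1

Total inversions: 5

The array has 5 inversion(s): (0,2), (0,3), (1,2), (1,3), (2,3). Each pair (i,j) satisfies i < j and arr[i] > arr[j].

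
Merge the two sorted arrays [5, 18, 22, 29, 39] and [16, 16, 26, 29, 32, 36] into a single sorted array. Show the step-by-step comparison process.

Merging process:

Compare 5 vs 16: take 5 from left. Merged: [5]
Compare 18 vs 16: take 16 from right. Merged: [5, 16]
Compare 18 vs 16: take 16 from right. Merged: [5, 16, 16]
Compare 18 vs 26: take 18 from left. Merged: [5, 16, 16, 18]
Compare 22 vs 26: take 22 from left. Merged: [5, 16, 16, 18, 22]
Compare 29 vs 26: take 26 from right. Merged: [5, 16, 16, 18, 22, 26]
Compare 29 vs 29: take 29 from left. Merged: [5, 16, 16, 18, 22, 26, 29]
Compare 39 vs 29: take 29 from right. Merged: [5, 16, 16, 18, 22, 26, 29, 29]
Compare 39 vs 32: take 32 from right. Merged: [5, 16, 16, 18, 22, 26, 29, 29, 32]
Compare 39 vs 36: take 36 from right. Merged: [5, 16, 16, 18, 22, 26, 29, 29, 32, 36]
Append remaining from left: [39]. Merged: [5, 16, 16, 18, 22, 26, 29, 29, 32, 36, 39]

Final merged array: [5, 16, 16, 18, 22, 26, 29, 29, 32, 36, 39]
Total comparisons: 10

The merged array is [5, 16, 16, 18, 22, 26, 29, 29, 32, 36, 39], requiring 10 comparisons. The merge step runs in O(n) time where n is the total number of elements.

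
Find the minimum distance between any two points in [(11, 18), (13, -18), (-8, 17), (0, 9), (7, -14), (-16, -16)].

Computing all pairwise distances among 6 points:

d((11, 18), (13, -18)) = 36.0555
d((11, 18), (-8, 17)) = 19.0263
d((11, 18), (0, 9)) = 14.2127
d((11, 18), (7, -14)) = 32.249
d((11, 18), (-16, -16)) = 43.4166
d((13, -18), (-8, 17)) = 40.8167
d((13, -18), (0, 9)) = 29.9666
d((13, -18), (7, -14)) = 7.2111 <-- minimum
d((13, -18), (-16, -16)) = 29.0689
d((-8, 17), (0, 9)) = 11.3137
d((-8, 17), (7, -14)) = 34.4384
d((-8, 17), (-16, -16)) = 33.9559
d((0, 9), (7, -14)) = 24.0416
d((0, 9), (-16, -16)) = 29.6816
d((7, -14), (-16, -16)) = 23.0868

Closest pair: (13, -18) and (7, -14) with distance 7.2111

The closest pair is (13, -18) and (7, -14) with Euclidean distance 7.2111. For 6 points, brute-force pairwise comparison is shown above. For large n, the divide-and-conquer algorithm (sort by x, recurse on halves, check the dividing strip) achieves O(n log n).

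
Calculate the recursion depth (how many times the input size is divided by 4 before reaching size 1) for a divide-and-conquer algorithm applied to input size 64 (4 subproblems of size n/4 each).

For divide and conquer with division factor 4:

Problem sizes at each level:
Level 0: 64
Level 1: 16
Level 2: 4
Level 3: 1

The root is level 0 and the size-1 base case is level 3 (the tree spans levels 0 through 3, i.e. 4 levels counting the root), so the depth is the number of divisions: log_4(64) = 3

The recursion tree depth is log_4(64) = 3. At each level, the problem size is divided by 4, so it takes 3 divisions to reduce to a base case of size 1. The algorithm makes 4 recursive calls at each level.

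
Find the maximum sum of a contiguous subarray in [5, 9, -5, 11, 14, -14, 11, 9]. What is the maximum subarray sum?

Using Kadane's algorithm on [5, 9, -5, 11, 14, -14, 11, 9]:

Scanning through the array:
Position 1 (value 9): max_ending_here = 14, max_so_far = 14
Position 2 (value -5): max_ending_here = 9, max_so_far = 14
Position 3 (value 11): max_ending_here = 20, max_so_far = 20
Position 4 (value 14): max_ending_here = 34, max_so_far = 34
Position 5 (value -14): max_ending_here = 20, max_so_far = 34
Position 6 (value 11): max_ending_here = 31, max_so_far = 34
Position 7 (value 9): max_ending_here = 40, max_so_far = 40

Maximum subarray: [5, 9, -5, 11, 14, -14, 11, 9]
Maximum sum: 40

The maximum subarray is [5, 9, -5, 11, 14, -14, 11, 9] with sum 40. This subarray runs from index 0 to index 7.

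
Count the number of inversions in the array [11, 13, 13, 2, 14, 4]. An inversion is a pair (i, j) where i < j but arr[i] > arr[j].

Finding inversions in [11, 13, 13, 2, 14, 4]:

(0, 3): arr[0]=11 > arr[3]=2
(0, 5): arr[0]=11 > arr[5]=4
(1, 3): arr[1]=13 > arr[3]=2
(1, 5): arr[1]=13 > arr[5]=4
(2, 3): arr[2]=13 > arr[3]=2
(2, 5): arr[2]=13 > arr[5]=4
(4, 5): arr[4]=14 > arr[5]=4

Total inversions: 7

The array has 7 inversion(s): (0,3), (0,5), (1,3), (1,5), (2,3), (2,5), (4,5). Each pair (i,j) satisfies i < j and arr[i] > arr[j].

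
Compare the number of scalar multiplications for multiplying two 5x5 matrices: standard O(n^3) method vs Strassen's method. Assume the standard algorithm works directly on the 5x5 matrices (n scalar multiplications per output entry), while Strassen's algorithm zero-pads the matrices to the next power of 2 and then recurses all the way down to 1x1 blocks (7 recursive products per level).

Matrix multiplication for 5x5 matrices:

Strassen's algorithm requires power-of-2 dimensions. Pad 5x5 to 8x8 (next power of 2).

Standard algorithm: 5^3 = 125 multiplications
Strassen's algorithm: 7^(log2(8)) = 7^3 = 343 multiplications
Difference: 125 - 343 = -218 (Strassen uses MORE here due to padding overhead — for small or just-over-power-of-2 n, padding can outweigh the per-level savings)

Standard: 125 multiplications (5^3). Strassen: 343 multiplications (7^3, after padding to 8x8). Strassen reduces 8 recursive multiplications to 7 at each level.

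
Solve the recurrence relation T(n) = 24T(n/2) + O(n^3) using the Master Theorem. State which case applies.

Master Theorem for T(n) = 24T(n/2) + O(n^3):

a = 24, b = 2, c = 3
log_b(a) = log_2(24) = 4.5850

Case 1: c = 3 < log_2(24) = 4.5850
T(n) = O(n^(log_2 24))

For T(n) = 24T(n/2) + O(n^3): log_2(24) = 4.5850. This is Case 1 of the Master Theorem (c < log_b(a), work dominated by leaves), giving O(n^(log_2 24)).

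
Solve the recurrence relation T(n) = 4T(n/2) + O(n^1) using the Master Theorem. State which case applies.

Master Theorem for T(n) = 4T(n/2) + O(n^1):

a = 4, b = 2, c = 1
log_b(a) = log_2(4) = 2.0000

Case 1: c = 1 < log_2(4) = 2.0000
T(n) = O(n^(log_2 4)) = O(n^2)

For T(n) = 4T(n/2) + O(n^1): log_2(4) = 2.0000. This is Case 1 of the Master Theorem (c < log_b(a), work dominated by leaves), giving O(n^2).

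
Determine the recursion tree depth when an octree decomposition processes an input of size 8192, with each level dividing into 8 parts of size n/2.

For divide and conquer with division factor 2:

Problem sizes at each level:
Level 0: 8192
Level 1: 4096
Level 2: 2048
Level 3: 1024
Level 4: 512
Level 5: 256
Level 6: 128
Level 7: 64
Level 8: 32
Level 9: 16
Level 10: 8
Level 11: 4
Level 12: 2
Level 13: 1

The root is level 0 and the size-1 base case is level 13 (the tree spans levels 0 through 13, i.e. 14 levels counting the root), so the depth is the number of divisions: log_2(8192) = 13

The recursion tree depth is log_2(8192) = 13. At each level, the problem size is divided by 2, so it takes 13 divisions to reduce to a base case of size 1. The algorithm makes 8 recursive calls at each level.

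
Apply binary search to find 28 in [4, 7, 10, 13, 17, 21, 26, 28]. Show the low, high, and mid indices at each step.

Binary search for 28 in [4, 7, 10, 13, 17, 21, 26, 28]:

lo=0, hi=7, mid=3, arr[mid]=13 -> 13 < 28, search right half
lo=4, hi=7, mid=5, arr[mid]=21 -> 21 < 28, search right half
lo=6, hi=7, mid=6, arr[mid]=26 -> 26 < 28, search right half
lo=7, hi=7, mid=7, arr[mid]=28 -> Found target at index 7!

Binary search finds 28 at index 7 after 4 comparisons. The search repeatedly halves the search space by comparing with the middle element.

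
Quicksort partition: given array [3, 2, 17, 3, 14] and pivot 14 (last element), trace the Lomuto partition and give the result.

Lomuto partition with pivot = 14:

Initial array: [3, 2, 17, 3, 14]

arr[0]=3 <= 14: swap with position 0, array becomes [3, 2, 17, 3, 14]
arr[1]=2 <= 14: swap with position 1, array becomes [3, 2, 17, 3, 14]
arr[2]=17 > 14: no swap
arr[3]=3 <= 14: swap with position 2, array becomes [3, 2, 3, 17, 14]

Place pivot at position 3: [3, 2, 3, 14, 17]
Pivot position: 3

After partitioning with pivot 14, the array becomes [3, 2, 3, 14, 17]. The pivot is placed at index 3. All elements to the left of the pivot are <= 14, and all elements to the right are > 14.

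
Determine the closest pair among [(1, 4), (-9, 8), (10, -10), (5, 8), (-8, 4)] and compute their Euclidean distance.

Computing all pairwise distances among 5 points:

d((1, 4), (-9, 8)) = 10.7703
d((1, 4), (10, -10)) = 16.6433
d((1, 4), (5, 8)) = 5.6569
d((1, 4), (-8, 4)) = 9.0
d((-9, 8), (10, -10)) = 26.1725
d((-9, 8), (5, 8)) = 14.0
d((-9, 8), (-8, 4)) = 4.1231 <-- minimum
d((10, -10), (5, 8)) = 18.6815
d((10, -10), (-8, 4)) = 22.8035
d((5, 8), (-8, 4)) = 13.6015

Closest pair: (-9, 8) and (-8, 4) with distance 4.1231

The closest pair is (-9, 8) and (-8, 4) with Euclidean distance 4.1231. For 5 points, brute-force pairwise comparison is shown above. For large n, the divide-and-conquer algorithm (sort by x, recurse on halves, check the dividing strip) achieves O(n log n).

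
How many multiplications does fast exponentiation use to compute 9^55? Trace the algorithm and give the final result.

Computing 9^55 by squaring (build up from 9^1; each line after the first costs one multiplication):

9^1 = 9
9^2 = (9^1)^2 = 9^2 = 81
9^3 = 9 * 9^2 = 9 * 81 = 729
9^6 = (9^3)^2 = 729^2 = 531441
9^12 = (9^6)^2 = 531441^2 = 282429536481
9^13 = 9 * 9^12 = 9 * 282429536481 = 2541865828329
9^26 = (9^13)^2 = 2541865828329^2 = 6461081889226673298932241
9^27 = 9 * 9^26 = 9 * 6461081889226673298932241 = 58149737003040059690390169
9^54 = (9^27)^2 = 58149737003040059690390169^2 = 3381391913522726342930221472392241170198527451848561
9^55 = 9 * 9^54 = 9 * 3381391913522726342930221472392241170198527451848561 = 30432527221704537086371993251530170531786747066637049

Result: 30432527221704537086371993251530170531786747066637049
Multiplications needed: 9 (9 lines after 9^1)

9^55 = 30432527221704537086371993251530170531786747066637049. Using exponentiation by squaring, this requires 9 multiplications. The key idea: if the exponent is even, square the half-power; if odd, multiply by the base once.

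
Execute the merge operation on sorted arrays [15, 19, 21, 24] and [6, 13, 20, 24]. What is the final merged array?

Merging process:

Compare 15 vs 6: take 6 from right. Merged: [6]
Compare 15 vs 13: take 13 from right. Merged: [6, 13]
Compare 15 vs 20: take 15 from left. Merged: [6, 13, 15]
Compare 19 vs 20: take 19 from left. Merged: [6, 13, 15, 19]
Compare 21 vs 20: take 20 from right. Merged: [6, 13, 15, 19, 20]
Compare 21 vs 24: take 21 from left. Merged: [6, 13, 15, 19, 20, 21]
Compare 24 vs 24: take 24 from left. Merged: [6, 13, 15, 19, 20, 21, 24]
Append remaining from right: [24]. Merged: [6, 13, 15, 19, 20, 21, 24, 24]

Final merged array: [6, 13, 15, 19, 20, 21, 24, 24]
Total comparisons: 7

The merged array is [6, 13, 15, 19, 20, 21, 24, 24], requiring 7 comparisons. The merge step runs in O(n) time where n is the total number of elements.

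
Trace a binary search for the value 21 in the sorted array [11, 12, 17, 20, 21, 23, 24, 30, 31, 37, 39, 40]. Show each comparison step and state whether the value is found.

Binary search for 21 in [11, 12, 17, 20, 21, 23, 24, 30, 31, 37, 39, 40]:

lo=0, hi=11, mid=5, arr[mid]=23 -> 23 > 21, search left half
lo=0, hi=4, mid=2, arr[mid]=17 -> 17 < 21, search right half
lo=3, hi=4, mid=3, arr[mid]=20 -> 20 < 21, search right half
lo=4, hi=4, mid=4, arr[mid]=21 -> Found target at index 4!

Binary search finds 21 at index 4 after 4 comparisons. The search repeatedly halves the search space by comparing with the middle element.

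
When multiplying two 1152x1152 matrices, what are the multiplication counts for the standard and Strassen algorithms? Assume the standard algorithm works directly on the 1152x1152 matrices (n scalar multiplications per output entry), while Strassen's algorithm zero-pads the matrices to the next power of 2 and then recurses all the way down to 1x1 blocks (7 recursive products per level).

Matrix multiplication for 1152x1152 matrices:

Strassen's algorithm requires power-of-2 dimensions. Pad 1152x1152 to 2048x2048 (next power of 2).

Standard algorithm: 1152^3 = 1528823808 multiplications
Strassen's algorithm: 7^(log2(2048)) = 7^11 = 1977326743 multiplications
Difference: 1528823808 - 1977326743 = -448502935 (Strassen uses MORE here due to padding overhead — for small or just-over-power-of-2 n, padding can outweigh the per-level savings)

Standard: 1528823808 multiplications (1152^3). Strassen: 1977326743 multiplications (7^11, after padding to 2048x2048). Strassen reduces 8 recursive multiplications to 7 at each level.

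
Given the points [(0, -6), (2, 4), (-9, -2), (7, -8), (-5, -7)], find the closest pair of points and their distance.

Computing all pairwise distances among 5 points:

d((0, -6), (2, 4)) = 10.198
d((0, -6), (-9, -2)) = 9.8489
d((0, -6), (7, -8)) = 7.2801
d((0, -6), (-5, -7)) = 5.099 <-- minimum
d((2, 4), (-9, -2)) = 12.53
d((2, 4), (7, -8)) = 13.0
d((2, 4), (-5, -7)) = 13.0384
d((-9, -2), (7, -8)) = 17.088
d((-9, -2), (-5, -7)) = 6.4031
d((7, -8), (-5, -7)) = 12.0416

Closest pair: (0, -6) and (-5, -7) with distance 5.099

The closest pair is (0, -6) and (-5, -7) with Euclidean distance 5.099. For 5 points, brute-force pairwise comparison is shown above. For large n, the divide-and-conquer algorithm (sort by x, recurse on halves, check the dividing strip) achieves O(n log n).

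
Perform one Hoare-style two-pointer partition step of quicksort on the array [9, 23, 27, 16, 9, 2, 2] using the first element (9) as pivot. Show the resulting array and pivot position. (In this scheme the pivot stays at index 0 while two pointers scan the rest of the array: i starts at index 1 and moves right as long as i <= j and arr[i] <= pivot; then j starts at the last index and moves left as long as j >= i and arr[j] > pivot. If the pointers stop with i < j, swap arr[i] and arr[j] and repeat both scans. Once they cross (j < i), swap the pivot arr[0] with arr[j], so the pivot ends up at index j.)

Hoare-style two-pointer partition with pivot = 9:

Initial array: [9, 23, 27, 16, 9, 2, 2]

Pointers start at i = 1, j = 6.
i stops at index 1 (arr[1]=23 > 9), j stops at index 6 (arr[6]=2 <= 9): swap arr[1] and arr[6], array becomes [9, 2, 27, 16, 9, 2, 23]
i stops at index 2 (arr[2]=27 > 9), j stops at index 5 (arr[5]=2 <= 9): swap arr[2] and arr[5], array becomes [9, 2, 2, 16, 9, 27, 23]
i stops at index 3 (arr[3]=16 > 9), j stops at index 4 (arr[4]=9 <= 9): swap arr[3] and arr[4], array becomes [9, 2, 2, 9, 16, 27, 23]
i ends at 4, j ends at 3: the pointers have crossed (j < i), so scanning stops.

Swap pivot arr[0] with arr[3] to place pivot at position 3: [9, 2, 2, 9, 16, 27, 23]
Pivot position: 3

After partitioning with pivot 9, the array becomes [9, 2, 2, 9, 16, 27, 23]. The pivot is placed at index 3. All elements to the left of the pivot are <= 9, and all elements to the right are > 9.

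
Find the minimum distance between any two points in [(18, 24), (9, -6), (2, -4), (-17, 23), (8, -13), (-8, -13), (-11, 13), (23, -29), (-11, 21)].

Computing all pairwise distances among 9 points:

d((18, 24), (9, -6)) = 31.3209
d((18, 24), (2, -4)) = 32.249
d((18, 24), (-17, 23)) = 35.0143
d((18, 24), (8, -13)) = 38.3275
d((18, 24), (-8, -13)) = 45.2217
d((18, 24), (-11, 13)) = 31.0161
d((18, 24), (23, -29)) = 53.2353
d((18, 24), (-11, 21)) = 29.1548
d((9, -6), (2, -4)) = 7.2801
d((9, -6), (-17, 23)) = 38.9487
d((9, -6), (8, -13)) = 7.0711
d((9, -6), (-8, -13)) = 18.3848
d((9, -6), (-11, 13)) = 27.5862
d((9, -6), (23, -29)) = 26.9258
d((9, -6), (-11, 21)) = 33.6006
d((2, -4), (-17, 23)) = 33.0151
d((2, -4), (8, -13)) = 10.8167
d((2, -4), (-8, -13)) = 13.4536
d((2, -4), (-11, 13)) = 21.4009
d((2, -4), (23, -29)) = 32.6497
d((2, -4), (-11, 21)) = 28.178
d((-17, 23), (8, -13)) = 43.8292
d((-17, 23), (-8, -13)) = 37.108
d((-17, 23), (-11, 13)) = 11.6619
d((-17, 23), (23, -29)) = 65.6049
d((-17, 23), (-11, 21)) = 6.3246 <-- minimum
d((8, -13), (-8, -13)) = 16.0
d((8, -13), (-11, 13)) = 32.2025
d((8, -13), (23, -29)) = 21.9317
d((8, -13), (-11, 21)) = 38.9487
d((-8, -13), (-11, 13)) = 26.1725
d((-8, -13), (23, -29)) = 34.8855
d((-8, -13), (-11, 21)) = 34.1321
d((-11, 13), (23, -29)) = 54.037
d((-11, 13), (-11, 21)) = 8.0
d((23, -29), (-11, 21)) = 60.4649

Closest pair: (-17, 23) and (-11, 21) with distance 6.3246

The closest pair is (-17, 23) and (-11, 21) with Euclidean distance 6.3246. For 9 points, brute-force pairwise comparison is shown above. For large n, the divide-and-conquer algorithm (sort by x, recurse on halves, check the dividing strip) achieves O(n log n).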